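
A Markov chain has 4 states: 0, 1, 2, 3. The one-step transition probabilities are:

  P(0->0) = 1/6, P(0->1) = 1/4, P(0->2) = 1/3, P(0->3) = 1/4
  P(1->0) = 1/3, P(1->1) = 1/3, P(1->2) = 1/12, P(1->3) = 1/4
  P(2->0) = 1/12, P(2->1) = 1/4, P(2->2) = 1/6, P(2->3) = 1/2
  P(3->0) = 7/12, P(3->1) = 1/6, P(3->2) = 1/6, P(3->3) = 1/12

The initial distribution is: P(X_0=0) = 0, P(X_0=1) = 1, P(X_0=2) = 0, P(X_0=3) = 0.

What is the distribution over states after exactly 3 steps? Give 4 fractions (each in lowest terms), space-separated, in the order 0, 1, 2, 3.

Propagating the distribution step by step (d_{t+1} = d_t * P):
d_0 = (0=0, 1=1, 2=0, 3=0)
  d_1[0] = 0*1/6 + 1*1/3 + 0*1/12 + 0*7/12 = 1/3
  d_1[1] = 0*1/4 + 1*1/3 + 0*1/4 + 0*1/6 = 1/3
  d_1[2] = 0*1/3 + 1*1/12 + 0*1/6 + 0*1/6 = 1/12
  d_1[3] = 0*1/4 + 1*1/4 + 0*1/2 + 0*1/12 = 1/4
d_1 = (0=1/3, 1=1/3, 2=1/12, 3=1/4)
  d_2[0] = 1/3*1/6 + 1/3*1/3 + 1/12*1/12 + 1/4*7/12 = 23/72
  d_2[1] = 1/3*1/4 + 1/3*1/3 + 1/12*1/4 + 1/4*1/6 = 37/144
  d_2[2] = 1/3*1/3 + 1/3*1/12 + 1/12*1/6 + 1/4*1/6 = 7/36
  d_2[3] = 1/3*1/4 + 1/3*1/4 + 1/12*1/2 + 1/4*1/12 = 11/48
d_2 = (0=23/72, 1=37/144, 2=7/36, 3=11/48)
  d_3[0] = 23/72*1/6 + 37/144*1/3 + 7/36*1/12 + 11/48*7/12 = 499/1728
  d_3[1] = 23/72*1/4 + 37/144*1/3 + 7/36*1/4 + 11/48*1/6 = 109/432
  d_3[2] = 23/72*1/3 + 37/144*1/12 + 7/36*1/6 + 11/48*1/6 = 343/1728
  d_3[3] = 23/72*1/4 + 37/144*1/4 + 7/36*1/2 + 11/48*1/12 = 25/96
d_3 = (0=499/1728, 1=109/432, 2=343/1728, 3=25/96)

Answer: 499/1728 109/432 343/1728 25/96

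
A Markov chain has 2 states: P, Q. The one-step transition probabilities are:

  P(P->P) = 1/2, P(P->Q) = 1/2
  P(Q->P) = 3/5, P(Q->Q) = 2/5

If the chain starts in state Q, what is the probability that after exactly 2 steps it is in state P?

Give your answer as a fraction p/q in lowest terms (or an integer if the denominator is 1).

Computing P^2 by repeated multiplication:
P^1 =
  P: [1/2, 1/2]
  Q: [3/5, 2/5]
P^2 =
  P: [11/20, 9/20]
  Q: [27/50, 23/50]

(P^2)[Q -> P] = 27/50

Answer: 27/50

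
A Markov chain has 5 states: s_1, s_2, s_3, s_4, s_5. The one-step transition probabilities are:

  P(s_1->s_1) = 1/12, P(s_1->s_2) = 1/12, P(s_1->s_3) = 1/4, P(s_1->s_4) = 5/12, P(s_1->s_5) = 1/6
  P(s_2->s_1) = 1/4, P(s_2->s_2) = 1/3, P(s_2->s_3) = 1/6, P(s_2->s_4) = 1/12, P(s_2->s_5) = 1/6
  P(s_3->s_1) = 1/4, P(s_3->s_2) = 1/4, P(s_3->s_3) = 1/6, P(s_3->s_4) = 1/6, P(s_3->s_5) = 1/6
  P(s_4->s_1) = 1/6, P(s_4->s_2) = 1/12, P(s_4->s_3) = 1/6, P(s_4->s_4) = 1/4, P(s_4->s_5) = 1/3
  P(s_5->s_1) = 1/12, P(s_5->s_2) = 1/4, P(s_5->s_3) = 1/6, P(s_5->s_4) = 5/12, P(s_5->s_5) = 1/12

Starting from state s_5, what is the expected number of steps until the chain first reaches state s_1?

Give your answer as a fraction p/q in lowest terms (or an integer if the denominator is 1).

Answer: 10512/1789

Derivation:
Let h_i = expected steps to first reach s_1 from state i.
Boundary: h_s_1 = 0.
First-step equations for the other states:
  h_s_2 = 1 + 1/4*h_s_1 + 1/3*h_s_2 + 1/6*h_s_3 + 1/12*h_s_4 + 1/6*h_s_5
  h_s_3 = 1 + 1/4*h_s_1 + 1/4*h_s_2 + 1/6*h_s_3 + 1/6*h_s_4 + 1/6*h_s_5
  h_s_4 = 1 + 1/6*h_s_1 + 1/12*h_s_2 + 1/6*h_s_3 + 1/4*h_s_4 + 1/3*h_s_5
  h_s_5 = 1 + 1/12*h_s_1 + 1/4*h_s_2 + 1/6*h_s_3 + 5/12*h_s_4 + 1/12*h_s_5

Substituting h_s_1 = 0 and rearranging gives the linear system (I - Q) h = 1:
  [2/3, -1/6, -1/12, -1/6] . (h_s_2, h_s_3, h_s_4, h_s_5) = 1
  [-1/4, 5/6, -1/6, -1/6] . (h_s_2, h_s_3, h_s_4, h_s_5) = 1
  [-1/12, -1/6, 3/4, -1/3] . (h_s_2, h_s_3, h_s_4, h_s_5) = 1
  [-1/4, -1/6, -5/12, 11/12] . (h_s_2, h_s_3, h_s_4, h_s_5) = 1

Solving yields:
  h_s_2 = 8784/1789
  h_s_3 = 8886/1789
  h_s_4 = 10008/1789
  h_s_5 = 10512/1789

Starting state is s_5, so the expected hitting time is h_s_5 = 10512/1789.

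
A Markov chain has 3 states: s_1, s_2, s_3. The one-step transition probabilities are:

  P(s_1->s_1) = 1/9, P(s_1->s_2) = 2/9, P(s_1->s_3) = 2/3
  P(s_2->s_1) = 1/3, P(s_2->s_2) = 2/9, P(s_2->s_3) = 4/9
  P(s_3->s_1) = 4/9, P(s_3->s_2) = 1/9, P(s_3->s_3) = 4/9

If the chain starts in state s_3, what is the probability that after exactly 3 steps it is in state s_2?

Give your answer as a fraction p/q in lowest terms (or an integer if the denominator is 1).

Computing P^3 by repeated multiplication:
P^1 =
  s_1: [1/9, 2/9, 2/3]
  s_2: [1/3, 2/9, 4/9]
  s_3: [4/9, 1/9, 4/9]
P^2 =
  s_1: [31/81, 4/27, 38/81]
  s_2: [25/81, 14/81, 14/27]
  s_3: [23/81, 14/81, 44/81]
P^3 =
  s_1: [73/243, 124/729, 386/729]
  s_2: [235/729, 40/243, 374/729]
  s_3: [241/729, 118/729, 370/729]

(P^3)[s_3 -> s_2] = 118/729

Answer: 118/729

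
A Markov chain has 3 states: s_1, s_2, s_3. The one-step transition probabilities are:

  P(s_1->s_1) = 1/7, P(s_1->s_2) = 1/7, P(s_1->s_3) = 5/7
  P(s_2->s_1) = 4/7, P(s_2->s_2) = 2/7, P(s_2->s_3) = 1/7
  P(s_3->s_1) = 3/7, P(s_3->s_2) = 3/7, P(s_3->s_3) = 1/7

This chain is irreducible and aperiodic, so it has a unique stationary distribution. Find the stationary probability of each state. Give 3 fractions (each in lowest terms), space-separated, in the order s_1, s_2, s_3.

Answer: 27/74 21/74 13/37

Derivation:
The stationary distribution satisfies pi = pi * P, i.e.:
  pi_s_1 = 1/7*pi_s_1 + 4/7*pi_s_2 + 3/7*pi_s_3
  pi_s_2 = 1/7*pi_s_1 + 2/7*pi_s_2 + 3/7*pi_s_3
  pi_s_3 = 5/7*pi_s_1 + 1/7*pi_s_2 + 1/7*pi_s_3
with normalization: pi_s_1 + pi_s_2 + pi_s_3 = 1.

Using the first 2 balance equations plus normalization, the linear system A*pi = b is:
  [-6/7, 4/7, 3/7] . pi = 0
  [1/7, -5/7, 3/7] . pi = 0
  [1, 1, 1] . pi = 1

Solving yields:
  pi_s_1 = 27/74
  pi_s_2 = 21/74
  pi_s_3 = 13/37

Verification (pi * P):
  27/74*1/7 + 21/74*4/7 + 13/37*3/7 = 27/74 = pi_s_1  (ok)
  27/74*1/7 + 21/74*2/7 + 13/37*3/7 = 21/74 = pi_s_2  (ok)
  27/74*5/7 + 21/74*1/7 + 13/37*1/7 = 13/37 = pi_s_3  (ok)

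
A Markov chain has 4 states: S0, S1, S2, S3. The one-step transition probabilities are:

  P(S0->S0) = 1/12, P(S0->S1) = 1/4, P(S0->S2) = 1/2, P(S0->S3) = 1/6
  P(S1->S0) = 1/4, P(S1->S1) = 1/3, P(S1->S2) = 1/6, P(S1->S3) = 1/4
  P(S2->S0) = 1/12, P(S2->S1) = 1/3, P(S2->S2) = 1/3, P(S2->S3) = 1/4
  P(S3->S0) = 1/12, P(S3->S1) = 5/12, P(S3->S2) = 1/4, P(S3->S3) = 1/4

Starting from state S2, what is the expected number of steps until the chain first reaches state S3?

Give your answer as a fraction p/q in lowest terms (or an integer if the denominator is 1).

Let h_i = expected steps to first reach S3 from state i.
Boundary: h_S3 = 0.
First-step equations for the other states:
  h_S0 = 1 + 1/12*h_S0 + 1/4*h_S1 + 1/2*h_S2 + 1/6*h_S3
  h_S1 = 1 + 1/4*h_S0 + 1/3*h_S1 + 1/6*h_S2 + 1/4*h_S3
  h_S2 = 1 + 1/12*h_S0 + 1/3*h_S1 + 1/3*h_S2 + 1/4*h_S3

Substituting h_S3 = 0 and rearranging gives the linear system (I - Q) h = 1:
  [11/12, -1/4, -1/2] . (h_S0, h_S1, h_S2) = 1
  [-1/4, 2/3, -1/6] . (h_S0, h_S1, h_S2) = 1
  [-1/12, -1/3, 2/3] . (h_S0, h_S1, h_S2) = 1

Solving yields:
  h_S0 = 948/209
  h_S1 = 888/209
  h_S2 = 876/209

Starting state is S2, so the expected hitting time is h_S2 = 876/209.

Answer: 876/209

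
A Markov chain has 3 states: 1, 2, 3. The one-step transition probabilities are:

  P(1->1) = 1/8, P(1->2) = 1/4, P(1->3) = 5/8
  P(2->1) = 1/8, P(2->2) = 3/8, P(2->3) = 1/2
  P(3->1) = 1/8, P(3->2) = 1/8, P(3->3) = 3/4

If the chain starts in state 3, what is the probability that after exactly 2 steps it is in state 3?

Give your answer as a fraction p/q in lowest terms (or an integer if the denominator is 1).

Answer: 45/64

Derivation:
Computing P^2 by repeated multiplication:
P^1 =
  1: [1/8, 1/4, 5/8]
  2: [1/8, 3/8, 1/2]
  3: [1/8, 1/8, 3/4]
P^2 =
  1: [1/8, 13/64, 43/64]
  2: [1/8, 15/64, 41/64]
  3: [1/8, 11/64, 45/64]

(P^2)[3 -> 3] = 45/64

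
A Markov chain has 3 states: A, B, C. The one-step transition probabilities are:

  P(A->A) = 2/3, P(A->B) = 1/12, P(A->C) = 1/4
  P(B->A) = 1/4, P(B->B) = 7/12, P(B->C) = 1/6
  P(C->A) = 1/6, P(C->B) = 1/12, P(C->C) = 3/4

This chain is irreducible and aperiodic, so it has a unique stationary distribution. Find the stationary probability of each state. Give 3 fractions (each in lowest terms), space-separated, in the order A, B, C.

Answer: 13/36 1/6 17/36

Derivation:
The stationary distribution satisfies pi = pi * P, i.e.:
  pi_A = 2/3*pi_A + 1/4*pi_B + 1/6*pi_C
  pi_B = 1/12*pi_A + 7/12*pi_B + 1/12*pi_C
  pi_C = 1/4*pi_A + 1/6*pi_B + 3/4*pi_C
with normalization: pi_A + pi_B + pi_C = 1.

Using the first 2 balance equations plus normalization, the linear system A*pi = b is:
  [-1/3, 1/4, 1/6] . pi = 0
  [1/12, -5/12, 1/12] . pi = 0
  [1, 1, 1] . pi = 1

Solving yields:
  pi_A = 13/36
  pi_B = 1/6
  pi_C = 17/36

Verification (pi * P):
  13/36*2/3 + 1/6*1/4 + 17/36*1/6 = 13/36 = pi_A  (ok)
  13/36*1/12 + 1/6*7/12 + 17/36*1/12 = 1/6 = pi_B  (ok)
  13/36*1/4 + 1/6*1/6 + 17/36*3/4 = 17/36 = pi_C  (ok)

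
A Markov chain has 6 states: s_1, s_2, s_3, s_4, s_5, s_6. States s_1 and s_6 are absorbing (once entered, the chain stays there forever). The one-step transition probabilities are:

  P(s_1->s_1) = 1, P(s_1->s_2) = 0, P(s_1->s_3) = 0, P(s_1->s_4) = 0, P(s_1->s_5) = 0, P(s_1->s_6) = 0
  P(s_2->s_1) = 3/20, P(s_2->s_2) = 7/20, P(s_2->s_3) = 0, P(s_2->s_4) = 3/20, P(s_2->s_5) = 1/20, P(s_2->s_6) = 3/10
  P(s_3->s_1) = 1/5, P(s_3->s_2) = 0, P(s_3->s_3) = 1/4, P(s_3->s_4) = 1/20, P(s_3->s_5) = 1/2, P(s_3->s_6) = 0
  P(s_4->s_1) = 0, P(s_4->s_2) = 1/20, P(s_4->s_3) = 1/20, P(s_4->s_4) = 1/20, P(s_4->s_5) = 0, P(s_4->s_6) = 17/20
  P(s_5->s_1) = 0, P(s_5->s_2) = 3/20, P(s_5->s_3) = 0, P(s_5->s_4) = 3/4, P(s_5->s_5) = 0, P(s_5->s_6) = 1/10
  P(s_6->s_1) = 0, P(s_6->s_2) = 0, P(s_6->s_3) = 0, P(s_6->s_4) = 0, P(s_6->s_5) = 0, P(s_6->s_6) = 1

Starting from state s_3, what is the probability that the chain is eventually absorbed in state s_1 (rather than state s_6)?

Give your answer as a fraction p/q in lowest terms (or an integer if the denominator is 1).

Let a_i = P(absorbed in s_1 | start in state i).
Boundary conditions: a_s_1 = 1, a_s_6 = 0.
For each transient state i, a_i = sum_j P(i->j) * a_j:
  a_s_2 = 3/20*a_s_1 + 7/20*a_s_2 + 0*a_s_3 + 3/20*a_s_4 + 1/20*a_s_5 + 3/10*a_s_6
  a_s_3 = 1/5*a_s_1 + 0*a_s_2 + 1/4*a_s_3 + 1/20*a_s_4 + 1/2*a_s_5 + 0*a_s_6
  a_s_4 = 0*a_s_1 + 1/20*a_s_2 + 1/20*a_s_3 + 1/20*a_s_4 + 0*a_s_5 + 17/20*a_s_6
  a_s_5 = 0*a_s_1 + 3/20*a_s_2 + 0*a_s_3 + 3/4*a_s_4 + 0*a_s_5 + 1/10*a_s_6

Substituting a_s_1 = 1 and a_s_6 = 0, rearrange to (I - Q) a = r where r[i] = P(i -> s_1):
  [13/20, 0, -3/20, -1/20] . (a_s_2, a_s_3, a_s_4, a_s_5) = 3/20
  [0, 3/4, -1/20, -1/2] . (a_s_2, a_s_3, a_s_4, a_s_5) = 1/5
  [-1/20, -1/20, 19/20, 0] . (a_s_2, a_s_3, a_s_4, a_s_5) = 0
  [-3/20, 0, -3/4, 1] . (a_s_2, a_s_3, a_s_4, a_s_5) = 0

Solving yields:
  a_s_2 = 16890/69823
  a_s_3 = 21452/69823
  a_s_4 = 2018/69823
  a_s_5 = 4047/69823

Starting state is s_3, so the absorption probability is a_s_3 = 21452/69823.

Answer: 21452/69823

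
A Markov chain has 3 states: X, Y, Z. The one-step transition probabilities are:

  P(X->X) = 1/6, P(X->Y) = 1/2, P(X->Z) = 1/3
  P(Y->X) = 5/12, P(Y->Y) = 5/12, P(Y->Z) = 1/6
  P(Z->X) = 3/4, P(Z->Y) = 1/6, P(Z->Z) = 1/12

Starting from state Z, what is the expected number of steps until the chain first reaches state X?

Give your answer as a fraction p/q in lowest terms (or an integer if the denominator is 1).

Let h_i = expected steps to first reach X from state i.
Boundary: h_X = 0.
First-step equations for the other states:
  h_Y = 1 + 5/12*h_X + 5/12*h_Y + 1/6*h_Z
  h_Z = 1 + 3/4*h_X + 1/6*h_Y + 1/12*h_Z

Substituting h_X = 0 and rearranging gives the linear system (I - Q) h = 1:
  [7/12, -1/6] . (h_Y, h_Z) = 1
  [-1/6, 11/12] . (h_Y, h_Z) = 1

Solving yields:
  h_Y = 156/73
  h_Z = 108/73

Starting state is Z, so the expected hitting time is h_Z = 108/73.

Answer: 108/73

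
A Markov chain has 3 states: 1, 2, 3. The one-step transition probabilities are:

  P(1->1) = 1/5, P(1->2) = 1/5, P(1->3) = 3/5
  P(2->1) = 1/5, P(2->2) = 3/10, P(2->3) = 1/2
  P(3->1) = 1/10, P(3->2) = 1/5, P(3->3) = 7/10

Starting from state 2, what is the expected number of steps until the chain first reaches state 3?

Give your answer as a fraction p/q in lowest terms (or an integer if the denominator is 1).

Answer: 25/13

Derivation:
Let h_i = expected steps to first reach 3 from state i.
Boundary: h_3 = 0.
First-step equations for the other states:
  h_1 = 1 + 1/5*h_1 + 1/5*h_2 + 3/5*h_3
  h_2 = 1 + 1/5*h_1 + 3/10*h_2 + 1/2*h_3

Substituting h_3 = 0 and rearranging gives the linear system (I - Q) h = 1:
  [4/5, -1/5] . (h_1, h_2) = 1
  [-1/5, 7/10] . (h_1, h_2) = 1

Solving yields:
  h_1 = 45/26
  h_2 = 25/13

Starting state is 2, so the expected hitting time is h_2 = 25/13.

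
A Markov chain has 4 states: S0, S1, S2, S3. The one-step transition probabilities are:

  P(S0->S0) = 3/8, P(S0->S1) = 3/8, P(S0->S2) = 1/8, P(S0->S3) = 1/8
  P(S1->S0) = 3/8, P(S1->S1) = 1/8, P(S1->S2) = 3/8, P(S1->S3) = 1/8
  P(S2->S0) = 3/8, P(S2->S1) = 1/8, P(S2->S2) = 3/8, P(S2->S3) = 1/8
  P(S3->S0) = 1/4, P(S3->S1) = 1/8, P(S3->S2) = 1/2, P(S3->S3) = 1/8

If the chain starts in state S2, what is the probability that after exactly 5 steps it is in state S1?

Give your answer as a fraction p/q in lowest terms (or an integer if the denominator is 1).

Computing P^5 by repeated multiplication:
P^1 =
  S0: [3/8, 3/8, 1/8, 1/8]
  S1: [3/8, 1/8, 3/8, 1/8]
  S2: [3/8, 1/8, 3/8, 1/8]
  S3: [1/4, 1/8, 1/2, 1/8]
P^2 =
  S0: [23/64, 7/32, 19/64, 1/8]
  S1: [23/64, 7/32, 19/64, 1/8]
  S2: [23/64, 7/32, 19/64, 1/8]
  S3: [23/64, 3/16, 21/64, 1/8]
P^3 =
  S0: [23/64, 55/256, 77/256, 1/8]
  S1: [23/64, 55/256, 77/256, 1/8]
  S2: [23/64, 55/256, 77/256, 1/8]
  S3: [23/64, 55/256, 77/256, 1/8]
P^4 =
  S0: [23/64, 55/256, 77/256, 1/8]
  S1: [23/64, 55/256, 77/256, 1/8]
  S2: [23/64, 55/256, 77/256, 1/8]
  S3: [23/64, 55/256, 77/256, 1/8]
P^5 =
  S0: [23/64, 55/256, 77/256, 1/8]
  S1: [23/64, 55/256, 77/256, 1/8]
  S2: [23/64, 55/256, 77/256, 1/8]
  S3: [23/64, 55/256, 77/256, 1/8]

(P^5)[S2 -> S1] = 55/256

Answer: 55/256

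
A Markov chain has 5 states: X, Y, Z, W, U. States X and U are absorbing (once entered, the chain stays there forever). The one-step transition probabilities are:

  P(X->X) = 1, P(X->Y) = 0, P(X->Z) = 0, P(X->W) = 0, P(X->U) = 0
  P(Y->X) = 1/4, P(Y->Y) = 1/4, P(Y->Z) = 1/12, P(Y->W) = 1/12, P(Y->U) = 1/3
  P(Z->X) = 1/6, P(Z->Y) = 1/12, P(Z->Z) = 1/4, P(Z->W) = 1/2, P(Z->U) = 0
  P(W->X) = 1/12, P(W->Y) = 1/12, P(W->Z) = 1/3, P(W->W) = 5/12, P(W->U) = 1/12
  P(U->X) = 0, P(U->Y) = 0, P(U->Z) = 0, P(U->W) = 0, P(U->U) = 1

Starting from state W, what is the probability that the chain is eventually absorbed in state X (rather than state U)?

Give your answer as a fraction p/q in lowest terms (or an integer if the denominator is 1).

Let a_i = P(absorbed in X | start in state i).
Boundary conditions: a_X = 1, a_U = 0.
For each transient state i, a_i = sum_j P(i->j) * a_j:
  a_Y = 1/4*a_X + 1/4*a_Y + 1/12*a_Z + 1/12*a_W + 1/3*a_U
  a_Z = 1/6*a_X + 1/12*a_Y + 1/4*a_Z + 1/2*a_W + 0*a_U
  a_W = 1/12*a_X + 1/12*a_Y + 1/3*a_Z + 5/12*a_W + 1/12*a_U

Substituting a_X = 1 and a_U = 0, rearrange to (I - Q) a = r where r[i] = P(i -> X):
  [3/4, -1/12, -1/12] . (a_Y, a_Z, a_W) = 1/4
  [-1/12, 3/4, -1/2] . (a_Y, a_Z, a_W) = 1/6
  [-1/12, -1/3, 7/12] . (a_Y, a_Z, a_W) = 1/12

Solving yields:
  a_Y = 154/325
  a_Z = 218/325
  a_W = 193/325

Starting state is W, so the absorption probability is a_W = 193/325.

Answer: 193/325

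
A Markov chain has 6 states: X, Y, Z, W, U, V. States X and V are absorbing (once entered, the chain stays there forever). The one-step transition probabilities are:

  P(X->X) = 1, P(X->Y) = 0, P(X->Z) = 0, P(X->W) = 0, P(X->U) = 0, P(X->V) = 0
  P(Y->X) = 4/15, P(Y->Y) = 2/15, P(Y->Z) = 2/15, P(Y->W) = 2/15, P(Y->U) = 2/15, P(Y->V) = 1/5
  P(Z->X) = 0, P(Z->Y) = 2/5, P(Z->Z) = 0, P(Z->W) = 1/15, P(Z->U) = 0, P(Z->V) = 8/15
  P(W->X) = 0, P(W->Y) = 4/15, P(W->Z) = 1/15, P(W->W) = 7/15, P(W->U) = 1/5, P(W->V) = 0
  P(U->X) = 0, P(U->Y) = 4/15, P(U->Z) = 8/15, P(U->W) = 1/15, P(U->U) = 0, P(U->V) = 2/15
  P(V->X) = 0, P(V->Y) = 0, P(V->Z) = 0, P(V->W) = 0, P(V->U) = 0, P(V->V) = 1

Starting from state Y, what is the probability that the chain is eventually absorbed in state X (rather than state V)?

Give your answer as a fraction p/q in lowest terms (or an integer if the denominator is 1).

Answer: 858/2027

Derivation:
Let a_i = P(absorbed in X | start in state i).
Boundary conditions: a_X = 1, a_V = 0.
For each transient state i, a_i = sum_j P(i->j) * a_j:
  a_Y = 4/15*a_X + 2/15*a_Y + 2/15*a_Z + 2/15*a_W + 2/15*a_U + 1/5*a_V
  a_Z = 0*a_X + 2/5*a_Y + 0*a_Z + 1/15*a_W + 0*a_U + 8/15*a_V
  a_W = 0*a_X + 4/15*a_Y + 1/15*a_Z + 7/15*a_W + 1/5*a_U + 0*a_V
  a_U = 0*a_X + 4/15*a_Y + 8/15*a_Z + 1/15*a_W + 0*a_U + 2/15*a_V

Substituting a_X = 1 and a_V = 0, rearrange to (I - Q) a = r where r[i] = P(i -> X):
  [13/15, -2/15, -2/15, -2/15] . (a_Y, a_Z, a_W, a_U) = 4/15
  [-2/5, 1, -1/15, 0] . (a_Y, a_Z, a_W, a_U) = 0
  [-4/15, -1/15, 8/15, -1/5] . (a_Y, a_Z, a_W, a_U) = 0
  [-4/15, -8/15, -1/15, 1] . (a_Y, a_Z, a_W, a_U) = 0

Solving yields:
  a_Y = 858/2027
  a_Z = 387/2027
  a_W = 657/2027
  a_U = 479/2027

Starting state is Y, so the absorption probability is a_Y = 858/2027.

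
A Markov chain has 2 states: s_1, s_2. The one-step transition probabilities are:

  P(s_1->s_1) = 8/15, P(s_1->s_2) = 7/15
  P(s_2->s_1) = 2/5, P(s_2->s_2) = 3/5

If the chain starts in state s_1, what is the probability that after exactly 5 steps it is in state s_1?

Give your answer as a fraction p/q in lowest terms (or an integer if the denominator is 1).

Answer: 350498/759375

Derivation:
Computing P^5 by repeated multiplication:
P^1 =
  s_1: [8/15, 7/15]
  s_2: [2/5, 3/5]
P^2 =
  s_1: [106/225, 119/225]
  s_2: [34/75, 41/75]
P^3 =
  s_1: [1562/3375, 1813/3375]
  s_2: [518/1125, 607/1125]
P^4 =
  s_1: [23374/50625, 27251/50625]
  s_2: [7786/16875, 9089/16875]
P^5 =
  s_1: [350498/759375, 408877/759375]
  s_2: [116822/253125, 136303/253125]

(P^5)[s_1 -> s_1] = 350498/759375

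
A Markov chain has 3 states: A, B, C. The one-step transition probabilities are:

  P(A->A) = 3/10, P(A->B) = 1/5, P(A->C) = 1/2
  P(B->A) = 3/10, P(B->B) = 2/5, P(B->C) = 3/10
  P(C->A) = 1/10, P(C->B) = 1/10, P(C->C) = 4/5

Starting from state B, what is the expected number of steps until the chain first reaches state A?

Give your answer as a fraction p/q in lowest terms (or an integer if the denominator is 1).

Answer: 50/9

Derivation:
Let h_i = expected steps to first reach A from state i.
Boundary: h_A = 0.
First-step equations for the other states:
  h_B = 1 + 3/10*h_A + 2/5*h_B + 3/10*h_C
  h_C = 1 + 1/10*h_A + 1/10*h_B + 4/5*h_C

Substituting h_A = 0 and rearranging gives the linear system (I - Q) h = 1:
  [3/5, -3/10] . (h_B, h_C) = 1
  [-1/10, 1/5] . (h_B, h_C) = 1

Solving yields:
  h_B = 50/9
  h_C = 70/9

Starting state is B, so the expected hitting time is h_B = 50/9.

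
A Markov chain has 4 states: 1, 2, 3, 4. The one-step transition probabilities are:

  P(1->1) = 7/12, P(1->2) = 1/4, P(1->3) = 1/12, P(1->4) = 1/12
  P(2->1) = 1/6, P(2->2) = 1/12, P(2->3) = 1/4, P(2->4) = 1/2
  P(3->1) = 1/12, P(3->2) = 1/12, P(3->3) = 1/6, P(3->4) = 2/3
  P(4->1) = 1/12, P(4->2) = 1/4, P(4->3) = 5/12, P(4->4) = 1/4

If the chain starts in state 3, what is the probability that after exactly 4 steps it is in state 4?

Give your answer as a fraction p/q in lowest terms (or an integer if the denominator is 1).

Answer: 1909/5184

Derivation:
Computing P^4 by repeated multiplication:
P^1 =
  1: [7/12, 1/4, 1/12, 1/12]
  2: [1/6, 1/12, 1/4, 1/2]
  3: [1/12, 1/12, 1/6, 2/3]
  4: [1/12, 1/4, 5/12, 1/4]
P^2 =
  1: [19/48, 7/36, 23/144, 1/4]
  2: [25/144, 7/36, 41/144, 25/72]
  3: [19/144, 5/24, 1/3, 47/144]
  4: [7/48, 5/36, 35/144, 17/36]
P^3 =
  1: [257/864, 55/288, 367/1728, 517/1728]
  2: [161/864, 49/288, 49/192, 671/1728]
  3: [1/6, 23/144, 55/216, 181/432]
  4: [145/864, 161/864, 491/1728, 625/1728]
P^4 =
  1: [857/3456, 1895/10368, 4823/20736, 2327/6912]
  2: [659/3456, 619/3456, 5441/20736, 7627/20736]
  3: [311/1728, 469/2592, 13/48, 1909/5184]
  4: [1895/10368, 593/3456, 5363/20736, 2675/6912]

(P^4)[3 -> 4] = 1909/5184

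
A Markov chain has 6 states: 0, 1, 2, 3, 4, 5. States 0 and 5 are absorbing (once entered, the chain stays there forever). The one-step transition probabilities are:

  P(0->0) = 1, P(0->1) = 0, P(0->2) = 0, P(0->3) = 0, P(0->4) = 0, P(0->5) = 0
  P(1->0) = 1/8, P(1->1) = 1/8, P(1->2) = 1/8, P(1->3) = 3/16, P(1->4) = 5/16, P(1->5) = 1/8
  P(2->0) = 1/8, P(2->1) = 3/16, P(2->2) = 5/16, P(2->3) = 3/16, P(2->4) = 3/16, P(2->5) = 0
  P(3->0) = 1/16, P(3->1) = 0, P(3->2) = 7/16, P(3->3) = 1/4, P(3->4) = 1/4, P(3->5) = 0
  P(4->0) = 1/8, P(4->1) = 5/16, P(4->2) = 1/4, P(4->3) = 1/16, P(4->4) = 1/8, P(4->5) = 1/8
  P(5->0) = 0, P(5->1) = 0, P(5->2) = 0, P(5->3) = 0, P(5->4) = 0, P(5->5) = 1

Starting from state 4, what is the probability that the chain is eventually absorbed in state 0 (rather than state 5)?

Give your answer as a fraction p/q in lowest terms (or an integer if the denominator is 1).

Let a_i = P(absorbed in 0 | start in state i).
Boundary conditions: a_0 = 1, a_5 = 0.
For each transient state i, a_i = sum_j P(i->j) * a_j:
  a_1 = 1/8*a_0 + 1/8*a_1 + 1/8*a_2 + 3/16*a_3 + 5/16*a_4 + 1/8*a_5
  a_2 = 1/8*a_0 + 3/16*a_1 + 5/16*a_2 + 3/16*a_3 + 3/16*a_4 + 0*a_5
  a_3 = 1/16*a_0 + 0*a_1 + 7/16*a_2 + 1/4*a_3 + 1/4*a_4 + 0*a_5
  a_4 = 1/8*a_0 + 5/16*a_1 + 1/4*a_2 + 1/16*a_3 + 1/8*a_4 + 1/8*a_5

Substituting a_0 = 1 and a_5 = 0, rearrange to (I - Q) a = r where r[i] = P(i -> 0):
  [7/8, -1/8, -3/16, -5/16] . (a_1, a_2, a_3, a_4) = 1/8
  [-3/16, 11/16, -3/16, -3/16] . (a_1, a_2, a_3, a_4) = 1/8
  [0, -7/16, 3/4, -1/4] . (a_1, a_2, a_3, a_4) = 1/16
  [-5/16, -1/4, -1/16, 7/8] . (a_1, a_2, a_3, a_4) = 1/8

Solving yields:
  a_1 = 6807/11093
  a_2 = 7853/11093
  a_3 = 7777/11093
  a_4 = 6815/11093

Starting state is 4, so the absorption probability is a_4 = 6815/11093.

Answer: 6815/11093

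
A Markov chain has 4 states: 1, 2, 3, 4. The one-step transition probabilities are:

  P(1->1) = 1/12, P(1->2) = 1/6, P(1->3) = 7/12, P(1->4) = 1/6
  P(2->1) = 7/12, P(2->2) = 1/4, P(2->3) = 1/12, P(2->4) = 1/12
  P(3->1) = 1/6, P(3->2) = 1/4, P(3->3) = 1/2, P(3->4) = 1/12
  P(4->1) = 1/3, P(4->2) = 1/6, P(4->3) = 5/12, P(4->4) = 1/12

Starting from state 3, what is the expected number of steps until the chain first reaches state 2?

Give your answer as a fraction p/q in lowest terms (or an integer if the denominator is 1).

Let h_i = expected steps to first reach 2 from state i.
Boundary: h_2 = 0.
First-step equations for the other states:
  h_1 = 1 + 1/12*h_1 + 1/6*h_2 + 7/12*h_3 + 1/6*h_4
  h_3 = 1 + 1/6*h_1 + 1/4*h_2 + 1/2*h_3 + 1/12*h_4
  h_4 = 1 + 1/3*h_1 + 1/6*h_2 + 5/12*h_3 + 1/12*h_4

Substituting h_2 = 0 and rearranging gives the linear system (I - Q) h = 1:
  [11/12, -7/12, -1/6] . (h_1, h_3, h_4) = 1
  [-1/6, 1/2, -1/12] . (h_1, h_3, h_4) = 1
  [-1/3, -5/12, 11/12] . (h_1, h_3, h_4) = 1

Solving yields:
  h_1 = 2004/421
  h_3 = 1848/421
  h_4 = 2028/421

Starting state is 3, so the expected hitting time is h_3 = 1848/421.

Answer: 1848/421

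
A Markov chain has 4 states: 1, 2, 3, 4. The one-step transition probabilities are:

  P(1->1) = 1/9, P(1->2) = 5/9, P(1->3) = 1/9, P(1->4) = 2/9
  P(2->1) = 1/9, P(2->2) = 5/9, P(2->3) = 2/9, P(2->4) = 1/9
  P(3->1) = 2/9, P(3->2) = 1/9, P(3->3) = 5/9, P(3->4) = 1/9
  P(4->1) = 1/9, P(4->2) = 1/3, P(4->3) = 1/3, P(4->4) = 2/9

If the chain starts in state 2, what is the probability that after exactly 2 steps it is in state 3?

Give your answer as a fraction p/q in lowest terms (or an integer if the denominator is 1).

Computing P^2 by repeated multiplication:
P^1 =
  1: [1/9, 5/9, 1/9, 2/9]
  2: [1/9, 5/9, 2/9, 1/9]
  3: [2/9, 1/9, 5/9, 1/9]
  4: [1/9, 1/3, 1/3, 2/9]
P^2 =
  1: [10/81, 37/81, 22/81, 4/27]
  2: [11/81, 35/81, 8/27, 11/81]
  3: [14/81, 23/81, 32/81, 4/27]
  4: [4/27, 29/81, 28/81, 4/27]

(P^2)[2 -> 3] = 8/27

Answer: 8/27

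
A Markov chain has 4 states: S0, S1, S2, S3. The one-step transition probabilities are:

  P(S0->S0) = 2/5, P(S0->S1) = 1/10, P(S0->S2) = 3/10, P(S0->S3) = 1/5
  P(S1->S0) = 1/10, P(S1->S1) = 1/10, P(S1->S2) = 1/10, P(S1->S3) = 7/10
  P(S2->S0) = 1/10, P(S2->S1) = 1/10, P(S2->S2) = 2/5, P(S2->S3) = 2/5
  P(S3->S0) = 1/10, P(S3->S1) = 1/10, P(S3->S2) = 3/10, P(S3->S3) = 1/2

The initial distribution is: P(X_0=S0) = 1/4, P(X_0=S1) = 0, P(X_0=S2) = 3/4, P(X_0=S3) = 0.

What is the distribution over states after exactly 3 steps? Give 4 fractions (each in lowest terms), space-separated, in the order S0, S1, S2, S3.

Answer: 583/4000 1/10 1247/4000 177/400

Derivation:
Propagating the distribution step by step (d_{t+1} = d_t * P):
d_0 = (S0=1/4, S1=0, S2=3/4, S3=0)
  d_1[S0] = 1/4*2/5 + 0*1/10 + 3/4*1/10 + 0*1/10 = 7/40
  d_1[S1] = 1/4*1/10 + 0*1/10 + 3/4*1/10 + 0*1/10 = 1/10
  d_1[S2] = 1/4*3/10 + 0*1/10 + 3/4*2/5 + 0*3/10 = 3/8
  d_1[S3] = 1/4*1/5 + 0*7/10 + 3/4*2/5 + 0*1/2 = 7/20
d_1 = (S0=7/40, S1=1/10, S2=3/8, S3=7/20)
  d_2[S0] = 7/40*2/5 + 1/10*1/10 + 3/8*1/10 + 7/20*1/10 = 61/400
  d_2[S1] = 7/40*1/10 + 1/10*1/10 + 3/8*1/10 + 7/20*1/10 = 1/10
  d_2[S2] = 7/40*3/10 + 1/10*1/10 + 3/8*2/5 + 7/20*3/10 = 127/400
  d_2[S3] = 7/40*1/5 + 1/10*7/10 + 3/8*2/5 + 7/20*1/2 = 43/100
d_2 = (S0=61/400, S1=1/10, S2=127/400, S3=43/100)
  d_3[S0] = 61/400*2/5 + 1/10*1/10 + 127/400*1/10 + 43/100*1/10 = 583/4000
  d_3[S1] = 61/400*1/10 + 1/10*1/10 + 127/400*1/10 + 43/100*1/10 = 1/10
  d_3[S2] = 61/400*3/10 + 1/10*1/10 + 127/400*2/5 + 43/100*3/10 = 1247/4000
  d_3[S3] = 61/400*1/5 + 1/10*7/10 + 127/400*2/5 + 43/100*1/2 = 177/400
d_3 = (S0=583/4000, S1=1/10, S2=1247/4000, S3=177/400)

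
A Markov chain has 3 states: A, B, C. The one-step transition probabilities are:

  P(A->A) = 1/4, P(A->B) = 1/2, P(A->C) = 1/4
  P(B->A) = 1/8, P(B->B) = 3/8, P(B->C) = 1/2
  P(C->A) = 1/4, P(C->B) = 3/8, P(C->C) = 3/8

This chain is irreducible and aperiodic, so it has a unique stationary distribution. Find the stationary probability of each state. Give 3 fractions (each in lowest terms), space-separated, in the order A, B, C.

The stationary distribution satisfies pi = pi * P, i.e.:
  pi_A = 1/4*pi_A + 1/8*pi_B + 1/4*pi_C
  pi_B = 1/2*pi_A + 3/8*pi_B + 3/8*pi_C
  pi_C = 1/4*pi_A + 1/2*pi_B + 3/8*pi_C
with normalization: pi_A + pi_B + pi_C = 1.

Using the first 2 balance equations plus normalization, the linear system A*pi = b is:
  [-3/4, 1/8, 1/4] . pi = 0
  [1/2, -5/8, 3/8] . pi = 0
  [1, 1, 1] . pi = 1

Solving yields:
  pi_A = 1/5
  pi_B = 2/5
  pi_C = 2/5

Verification (pi * P):
  1/5*1/4 + 2/5*1/8 + 2/5*1/4 = 1/5 = pi_A  (ok)
  1/5*1/2 + 2/5*3/8 + 2/5*3/8 = 2/5 = pi_B  (ok)
  1/5*1/4 + 2/5*1/2 + 2/5*3/8 = 2/5 = pi_C  (ok)

Answer: 1/5 2/5 2/5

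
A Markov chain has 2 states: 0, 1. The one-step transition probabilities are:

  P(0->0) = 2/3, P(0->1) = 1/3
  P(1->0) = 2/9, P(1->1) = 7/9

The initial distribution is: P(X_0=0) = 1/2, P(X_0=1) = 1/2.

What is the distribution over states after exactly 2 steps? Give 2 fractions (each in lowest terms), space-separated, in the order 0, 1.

Propagating the distribution step by step (d_{t+1} = d_t * P):
d_0 = (0=1/2, 1=1/2)
  d_1[0] = 1/2*2/3 + 1/2*2/9 = 4/9
  d_1[1] = 1/2*1/3 + 1/2*7/9 = 5/9
d_1 = (0=4/9, 1=5/9)
  d_2[0] = 4/9*2/3 + 5/9*2/9 = 34/81
  d_2[1] = 4/9*1/3 + 5/9*7/9 = 47/81
d_2 = (0=34/81, 1=47/81)

Answer: 34/81 47/81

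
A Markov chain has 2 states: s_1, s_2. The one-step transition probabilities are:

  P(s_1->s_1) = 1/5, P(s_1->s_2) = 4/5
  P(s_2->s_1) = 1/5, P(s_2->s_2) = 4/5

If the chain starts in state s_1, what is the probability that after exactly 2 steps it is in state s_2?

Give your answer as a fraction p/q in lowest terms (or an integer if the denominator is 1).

Answer: 4/5

Derivation:
Computing P^2 by repeated multiplication:
P^1 =
  s_1: [1/5, 4/5]
  s_2: [1/5, 4/5]
P^2 =
  s_1: [1/5, 4/5]
  s_2: [1/5, 4/5]

(P^2)[s_1 -> s_2] = 4/5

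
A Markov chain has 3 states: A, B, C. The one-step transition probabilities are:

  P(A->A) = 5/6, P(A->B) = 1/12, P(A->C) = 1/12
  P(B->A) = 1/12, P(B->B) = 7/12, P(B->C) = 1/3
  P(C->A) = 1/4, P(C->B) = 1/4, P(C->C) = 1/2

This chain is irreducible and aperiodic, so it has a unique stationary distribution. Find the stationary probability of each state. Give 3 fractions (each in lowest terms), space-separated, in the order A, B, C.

The stationary distribution satisfies pi = pi * P, i.e.:
  pi_A = 5/6*pi_A + 1/12*pi_B + 1/4*pi_C
  pi_B = 1/12*pi_A + 7/12*pi_B + 1/4*pi_C
  pi_C = 1/12*pi_A + 1/3*pi_B + 1/2*pi_C
with normalization: pi_A + pi_B + pi_C = 1.

Using the first 2 balance equations plus normalization, the linear system A*pi = b is:
  [-1/6, 1/12, 1/4] . pi = 0
  [1/12, -5/12, 1/4] . pi = 0
  [1, 1, 1] . pi = 1

Solving yields:
  pi_A = 1/2
  pi_B = 1/4
  pi_C = 1/4

Verification (pi * P):
  1/2*5/6 + 1/4*1/12 + 1/4*1/4 = 1/2 = pi_A  (ok)
  1/2*1/12 + 1/4*7/12 + 1/4*1/4 = 1/4 = pi_B  (ok)
  1/2*1/12 + 1/4*1/3 + 1/4*1/2 = 1/4 = pi_C  (ok)

Answer: 1/2 1/4 1/4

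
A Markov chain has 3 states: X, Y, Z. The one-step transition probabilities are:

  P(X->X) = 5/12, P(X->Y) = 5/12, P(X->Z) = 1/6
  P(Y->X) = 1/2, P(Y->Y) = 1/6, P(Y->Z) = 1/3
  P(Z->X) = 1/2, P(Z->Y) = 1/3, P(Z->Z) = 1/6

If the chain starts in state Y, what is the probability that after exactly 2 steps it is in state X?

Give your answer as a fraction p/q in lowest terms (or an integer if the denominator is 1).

Computing P^2 by repeated multiplication:
P^1 =
  X: [5/12, 5/12, 1/6]
  Y: [1/2, 1/6, 1/3]
  Z: [1/2, 1/3, 1/6]
P^2 =
  X: [67/144, 43/144, 17/72]
  Y: [11/24, 25/72, 7/36]
  Z: [11/24, 23/72, 2/9]

(P^2)[Y -> X] = 11/24

Answer: 11/24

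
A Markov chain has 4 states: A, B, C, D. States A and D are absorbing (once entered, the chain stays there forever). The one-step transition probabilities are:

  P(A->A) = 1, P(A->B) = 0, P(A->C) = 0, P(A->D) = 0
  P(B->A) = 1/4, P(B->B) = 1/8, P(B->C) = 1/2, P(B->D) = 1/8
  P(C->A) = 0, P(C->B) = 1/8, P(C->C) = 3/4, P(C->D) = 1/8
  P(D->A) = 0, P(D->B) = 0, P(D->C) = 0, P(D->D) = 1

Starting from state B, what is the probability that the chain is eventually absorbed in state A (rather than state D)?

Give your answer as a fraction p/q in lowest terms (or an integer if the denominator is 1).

Answer: 2/5

Derivation:
Let a_i = P(absorbed in A | start in state i).
Boundary conditions: a_A = 1, a_D = 0.
For each transient state i, a_i = sum_j P(i->j) * a_j:
  a_B = 1/4*a_A + 1/8*a_B + 1/2*a_C + 1/8*a_D
  a_C = 0*a_A + 1/8*a_B + 3/4*a_C + 1/8*a_D

Substituting a_A = 1 and a_D = 0, rearrange to (I - Q) a = r where r[i] = P(i -> A):
  [7/8, -1/2] . (a_B, a_C) = 1/4
  [-1/8, 1/4] . (a_B, a_C) = 0

Solving yields:
  a_B = 2/5
  a_C = 1/5

Starting state is B, so the absorption probability is a_B = 2/5.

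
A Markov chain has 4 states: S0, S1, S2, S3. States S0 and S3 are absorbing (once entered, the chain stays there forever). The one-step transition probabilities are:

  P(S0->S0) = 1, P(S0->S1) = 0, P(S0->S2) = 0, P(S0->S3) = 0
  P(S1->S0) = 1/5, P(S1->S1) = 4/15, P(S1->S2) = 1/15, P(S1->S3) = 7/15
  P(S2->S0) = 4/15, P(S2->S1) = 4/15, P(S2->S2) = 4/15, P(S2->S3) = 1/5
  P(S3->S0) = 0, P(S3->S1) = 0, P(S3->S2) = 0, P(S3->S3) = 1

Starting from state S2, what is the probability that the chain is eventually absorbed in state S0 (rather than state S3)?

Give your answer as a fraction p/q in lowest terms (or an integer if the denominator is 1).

Answer: 56/117

Derivation:
Let a_i = P(absorbed in S0 | start in state i).
Boundary conditions: a_S0 = 1, a_S3 = 0.
For each transient state i, a_i = sum_j P(i->j) * a_j:
  a_S1 = 1/5*a_S0 + 4/15*a_S1 + 1/15*a_S2 + 7/15*a_S3
  a_S2 = 4/15*a_S0 + 4/15*a_S1 + 4/15*a_S2 + 1/5*a_S3

Substituting a_S0 = 1 and a_S3 = 0, rearrange to (I - Q) a = r where r[i] = P(i -> S0):
  [11/15, -1/15] . (a_S1, a_S2) = 1/5
  [-4/15, 11/15] . (a_S1, a_S2) = 4/15

Solving yields:
  a_S1 = 37/117
  a_S2 = 56/117

Starting state is S2, so the absorption probability is a_S2 = 56/117.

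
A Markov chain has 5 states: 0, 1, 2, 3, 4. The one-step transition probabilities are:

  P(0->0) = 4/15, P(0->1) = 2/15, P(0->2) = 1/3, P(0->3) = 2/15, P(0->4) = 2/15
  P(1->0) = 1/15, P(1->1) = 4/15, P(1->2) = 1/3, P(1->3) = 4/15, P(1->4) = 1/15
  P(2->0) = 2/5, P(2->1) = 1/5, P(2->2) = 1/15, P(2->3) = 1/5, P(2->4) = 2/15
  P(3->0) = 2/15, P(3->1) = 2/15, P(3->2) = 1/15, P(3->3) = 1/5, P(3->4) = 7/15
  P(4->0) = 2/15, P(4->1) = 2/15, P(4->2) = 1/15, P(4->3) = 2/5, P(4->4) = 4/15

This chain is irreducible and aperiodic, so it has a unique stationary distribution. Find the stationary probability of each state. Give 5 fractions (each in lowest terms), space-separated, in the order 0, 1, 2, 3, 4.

Answer: 435/2279 379/2279 369/2279 10069/41022 9659/41022

Derivation:
The stationary distribution satisfies pi = pi * P, i.e.:
  pi_0 = 4/15*pi_0 + 1/15*pi_1 + 2/5*pi_2 + 2/15*pi_3 + 2/15*pi_4
  pi_1 = 2/15*pi_0 + 4/15*pi_1 + 1/5*pi_2 + 2/15*pi_3 + 2/15*pi_4
  pi_2 = 1/3*pi_0 + 1/3*pi_1 + 1/15*pi_2 + 1/15*pi_3 + 1/15*pi_4
  pi_3 = 2/15*pi_0 + 4/15*pi_1 + 1/5*pi_2 + 1/5*pi_3 + 2/5*pi_4
  pi_4 = 2/15*pi_0 + 1/15*pi_1 + 2/15*pi_2 + 7/15*pi_3 + 4/15*pi_4
with normalization: pi_0 + pi_1 + pi_2 + pi_3 + pi_4 = 1.

Using the first 4 balance equations plus normalization, the linear system A*pi = b is:
  [-11/15, 1/15, 2/5, 2/15, 2/15] . pi = 0
  [2/15, -11/15, 1/5, 2/15, 2/15] . pi = 0
  [1/3, 1/3, -14/15, 1/15, 1/15] . pi = 0
  [2/15, 4/15, 1/5, -4/5, 2/5] . pi = 0
  [1, 1, 1, 1, 1] . pi = 1

Solving yields:
  pi_0 = 435/2279
  pi_1 = 379/2279
  pi_2 = 369/2279
  pi_3 = 10069/41022
  pi_4 = 9659/41022

Verification (pi * P):
  435/2279*4/15 + 379/2279*1/15 + 369/2279*2/5 + 10069/41022*2/15 + 9659/41022*2/15 = 435/2279 = pi_0  (ok)
  435/2279*2/15 + 379/2279*4/15 + 369/2279*1/5 + 10069/41022*2/15 + 9659/41022*2/15 = 379/2279 = pi_1  (ok)
  435/2279*1/3 + 379/2279*1/3 + 369/2279*1/15 + 10069/41022*1/15 + 9659/41022*1/15 = 369/2279 = pi_2  (ok)
  435/2279*2/15 + 379/2279*4/15 + 369/2279*1/5 + 10069/41022*1/5 + 9659/41022*2/5 = 10069/41022 = pi_3  (ok)
  435/2279*2/15 + 379/2279*1/15 + 369/2279*2/15 + 10069/41022*7/15 + 9659/41022*4/15 = 9659/41022 = pi_4  (ok)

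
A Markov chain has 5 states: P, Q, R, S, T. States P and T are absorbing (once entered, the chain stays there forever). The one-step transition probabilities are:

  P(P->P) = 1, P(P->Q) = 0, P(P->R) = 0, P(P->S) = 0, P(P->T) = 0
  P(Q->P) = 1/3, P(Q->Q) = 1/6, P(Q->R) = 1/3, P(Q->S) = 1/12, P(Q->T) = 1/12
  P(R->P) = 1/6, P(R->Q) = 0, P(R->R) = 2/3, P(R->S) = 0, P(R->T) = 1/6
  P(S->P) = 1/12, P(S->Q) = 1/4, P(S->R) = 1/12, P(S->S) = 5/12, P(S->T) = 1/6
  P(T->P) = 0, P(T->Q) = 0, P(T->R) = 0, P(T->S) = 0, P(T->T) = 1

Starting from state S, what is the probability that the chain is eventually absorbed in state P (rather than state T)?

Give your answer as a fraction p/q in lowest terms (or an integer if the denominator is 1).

Let a_i = P(absorbed in P | start in state i).
Boundary conditions: a_P = 1, a_T = 0.
For each transient state i, a_i = sum_j P(i->j) * a_j:
  a_Q = 1/3*a_P + 1/6*a_Q + 1/3*a_R + 1/12*a_S + 1/12*a_T
  a_R = 1/6*a_P + 0*a_Q + 2/3*a_R + 0*a_S + 1/6*a_T
  a_S = 1/12*a_P + 1/4*a_Q + 1/12*a_R + 5/12*a_S + 1/6*a_T

Substituting a_P = 1 and a_T = 0, rearrange to (I - Q) a = r where r[i] = P(i -> P):
  [5/6, -1/3, -1/12] . (a_Q, a_R, a_S) = 1/3
  [0, 1/3, 0] . (a_Q, a_R, a_S) = 1/6
  [-1/4, -1/12, 7/12] . (a_Q, a_R, a_S) = 1/12

Solving yields:
  a_Q = 87/134
  a_R = 1/2
  a_S = 33/67

Starting state is S, so the absorption probability is a_S = 33/67.

Answer: 33/67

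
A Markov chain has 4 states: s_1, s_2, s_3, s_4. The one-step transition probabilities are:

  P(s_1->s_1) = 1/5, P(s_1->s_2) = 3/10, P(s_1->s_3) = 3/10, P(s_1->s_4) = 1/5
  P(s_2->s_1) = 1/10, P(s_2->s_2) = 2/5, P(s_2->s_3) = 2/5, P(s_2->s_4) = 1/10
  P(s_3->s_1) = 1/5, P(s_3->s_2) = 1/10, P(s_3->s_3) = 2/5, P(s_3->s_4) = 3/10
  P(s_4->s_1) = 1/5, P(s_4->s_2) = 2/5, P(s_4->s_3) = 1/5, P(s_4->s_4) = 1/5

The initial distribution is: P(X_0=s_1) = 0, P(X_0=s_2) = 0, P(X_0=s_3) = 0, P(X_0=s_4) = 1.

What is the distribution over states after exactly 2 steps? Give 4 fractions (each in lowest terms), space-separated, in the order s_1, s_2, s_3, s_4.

Answer: 4/25 8/25 17/50 9/50

Derivation:
Propagating the distribution step by step (d_{t+1} = d_t * P):
d_0 = (s_1=0, s_2=0, s_3=0, s_4=1)
  d_1[s_1] = 0*1/5 + 0*1/10 + 0*1/5 + 1*1/5 = 1/5
  d_1[s_2] = 0*3/10 + 0*2/5 + 0*1/10 + 1*2/5 = 2/5
  d_1[s_3] = 0*3/10 + 0*2/5 + 0*2/5 + 1*1/5 = 1/5
  d_1[s_4] = 0*1/5 + 0*1/10 + 0*3/10 + 1*1/5 = 1/5
d_1 = (s_1=1/5, s_2=2/5, s_3=1/5, s_4=1/5)
  d_2[s_1] = 1/5*1/5 + 2/5*1/10 + 1/5*1/5 + 1/5*1/5 = 4/25
  d_2[s_2] = 1/5*3/10 + 2/5*2/5 + 1/5*1/10 + 1/5*2/5 = 8/25
  d_2[s_3] = 1/5*3/10 + 2/5*2/5 + 1/5*2/5 + 1/5*1/5 = 17/50
  d_2[s_4] = 1/5*1/5 + 2/5*1/10 + 1/5*3/10 + 1/5*1/5 = 9/50
d_2 = (s_1=4/25, s_2=8/25, s_3=17/50, s_4=9/50)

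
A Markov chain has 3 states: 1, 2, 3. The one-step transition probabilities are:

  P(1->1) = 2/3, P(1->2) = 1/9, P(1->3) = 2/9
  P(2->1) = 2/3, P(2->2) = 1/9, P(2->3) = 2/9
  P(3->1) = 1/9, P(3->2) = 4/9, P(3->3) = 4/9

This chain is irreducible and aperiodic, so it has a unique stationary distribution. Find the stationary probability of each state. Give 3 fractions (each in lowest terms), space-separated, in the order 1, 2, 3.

The stationary distribution satisfies pi = pi * P, i.e.:
  pi_1 = 2/3*pi_1 + 2/3*pi_2 + 1/9*pi_3
  pi_2 = 1/9*pi_1 + 1/9*pi_2 + 4/9*pi_3
  pi_3 = 2/9*pi_1 + 2/9*pi_2 + 4/9*pi_3
with normalization: pi_1 + pi_2 + pi_3 = 1.

Using the first 2 balance equations plus normalization, the linear system A*pi = b is:
  [-1/3, 2/3, 1/9] . pi = 0
  [1/9, -8/9, 4/9] . pi = 0
  [1, 1, 1] . pi = 1

Solving yields:
  pi_1 = 32/63
  pi_2 = 13/63
  pi_3 = 2/7

Verification (pi * P):
  32/63*2/3 + 13/63*2/3 + 2/7*1/9 = 32/63 = pi_1  (ok)
  32/63*1/9 + 13/63*1/9 + 2/7*4/9 = 13/63 = pi_2  (ok)
  32/63*2/9 + 13/63*2/9 + 2/7*4/9 = 2/7 = pi_3  (ok)

Answer: 32/63 13/63 2/7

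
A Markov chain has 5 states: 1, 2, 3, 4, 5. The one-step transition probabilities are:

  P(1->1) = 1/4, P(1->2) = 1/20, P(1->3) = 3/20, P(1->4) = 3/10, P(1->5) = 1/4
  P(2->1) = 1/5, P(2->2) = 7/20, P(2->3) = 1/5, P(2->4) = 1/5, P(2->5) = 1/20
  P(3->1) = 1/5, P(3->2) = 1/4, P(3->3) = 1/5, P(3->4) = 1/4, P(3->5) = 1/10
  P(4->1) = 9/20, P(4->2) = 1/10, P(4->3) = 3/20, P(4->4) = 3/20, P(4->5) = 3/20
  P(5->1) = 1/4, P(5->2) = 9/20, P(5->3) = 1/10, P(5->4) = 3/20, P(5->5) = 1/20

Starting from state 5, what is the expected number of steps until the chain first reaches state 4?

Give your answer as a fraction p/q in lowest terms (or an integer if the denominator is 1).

Answer: 158760/34081

Derivation:
Let h_i = expected steps to first reach 4 from state i.
Boundary: h_4 = 0.
First-step equations for the other states:
  h_1 = 1 + 1/4*h_1 + 1/20*h_2 + 3/20*h_3 + 3/10*h_4 + 1/4*h_5
  h_2 = 1 + 1/5*h_1 + 7/20*h_2 + 1/5*h_3 + 1/5*h_4 + 1/20*h_5
  h_3 = 1 + 1/5*h_1 + 1/4*h_2 + 1/5*h_3 + 1/4*h_4 + 1/10*h_5
  h_5 = 1 + 1/4*h_1 + 9/20*h_2 + 1/10*h_3 + 3/20*h_4 + 1/20*h_5

Substituting h_4 = 0 and rearranging gives the linear system (I - Q) h = 1:
  [3/4, -1/20, -3/20, -1/4] . (h_1, h_2, h_3, h_5) = 1
  [-1/5, 13/20, -1/5, -1/20] . (h_1, h_2, h_3, h_5) = 1
  [-1/5, -1/4, 4/5, -1/10] . (h_1, h_2, h_3, h_5) = 1
  [-1/4, -9/20, -1/10, 19/20] . (h_1, h_2, h_3, h_5) = 1

Solving yields:
  h_1 = 137240/34081
  h_2 = 151180/34081
  h_3 = 144000/34081
  h_5 = 158760/34081

Starting state is 5, so the expected hitting time is h_5 = 158760/34081.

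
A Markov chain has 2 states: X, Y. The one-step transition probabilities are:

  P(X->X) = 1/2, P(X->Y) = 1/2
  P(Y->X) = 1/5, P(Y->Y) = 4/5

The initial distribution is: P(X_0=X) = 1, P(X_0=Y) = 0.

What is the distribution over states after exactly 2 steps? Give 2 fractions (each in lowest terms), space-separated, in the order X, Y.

Propagating the distribution step by step (d_{t+1} = d_t * P):
d_0 = (X=1, Y=0)
  d_1[X] = 1*1/2 + 0*1/5 = 1/2
  d_1[Y] = 1*1/2 + 0*4/5 = 1/2
d_1 = (X=1/2, Y=1/2)
  d_2[X] = 1/2*1/2 + 1/2*1/5 = 7/20
  d_2[Y] = 1/2*1/2 + 1/2*4/5 = 13/20
d_2 = (X=7/20, Y=13/20)

Answer: 7/20 13/20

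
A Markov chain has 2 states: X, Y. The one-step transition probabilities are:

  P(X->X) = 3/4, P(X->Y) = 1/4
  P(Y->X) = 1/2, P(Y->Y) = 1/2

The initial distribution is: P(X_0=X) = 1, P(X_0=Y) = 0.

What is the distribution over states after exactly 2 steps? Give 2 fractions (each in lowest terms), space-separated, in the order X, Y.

Answer: 11/16 5/16

Derivation:
Propagating the distribution step by step (d_{t+1} = d_t * P):
d_0 = (X=1, Y=0)
  d_1[X] = 1*3/4 + 0*1/2 = 3/4
  d_1[Y] = 1*1/4 + 0*1/2 = 1/4
d_1 = (X=3/4, Y=1/4)
  d_2[X] = 3/4*3/4 + 1/4*1/2 = 11/16
  d_2[Y] = 3/4*1/4 + 1/4*1/2 = 5/16
d_2 = (X=11/16, Y=5/16)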